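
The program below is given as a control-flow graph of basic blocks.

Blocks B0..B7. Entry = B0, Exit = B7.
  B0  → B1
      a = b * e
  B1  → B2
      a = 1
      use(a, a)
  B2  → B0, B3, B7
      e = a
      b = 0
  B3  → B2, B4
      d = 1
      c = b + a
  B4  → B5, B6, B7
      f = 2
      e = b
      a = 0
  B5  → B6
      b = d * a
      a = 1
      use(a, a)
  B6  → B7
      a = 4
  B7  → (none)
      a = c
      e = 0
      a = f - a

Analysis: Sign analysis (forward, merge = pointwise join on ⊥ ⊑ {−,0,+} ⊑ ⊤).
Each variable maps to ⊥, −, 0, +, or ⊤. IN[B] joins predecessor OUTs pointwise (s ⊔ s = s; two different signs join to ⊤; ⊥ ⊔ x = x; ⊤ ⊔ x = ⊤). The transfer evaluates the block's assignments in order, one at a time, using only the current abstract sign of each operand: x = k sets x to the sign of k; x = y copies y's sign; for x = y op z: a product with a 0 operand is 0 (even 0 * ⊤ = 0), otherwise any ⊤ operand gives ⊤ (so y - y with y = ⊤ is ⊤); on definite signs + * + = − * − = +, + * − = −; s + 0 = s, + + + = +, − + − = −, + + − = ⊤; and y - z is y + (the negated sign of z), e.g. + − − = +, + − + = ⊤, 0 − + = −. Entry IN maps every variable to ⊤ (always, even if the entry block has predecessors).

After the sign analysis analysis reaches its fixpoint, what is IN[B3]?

Answer: {a: +, b: 0, c: ⊤, d: ⊤, e: +, f: ⊤}

Working:
Converged values:
  B0: | IN=(all ⊤) | OUT=(all ⊤)
  B1: | IN=(all ⊤) | OUT={a:+; rest ⊤}
  B2: | IN={a:+; rest ⊤} | OUT={a:+, b:0, e:+; rest ⊤}
  B3: | IN={a:+, b:0, e:+; rest ⊤} | OUT={a:+, b:0, c:+, d:+, e:+; rest ⊤}
  B4: | IN={a:+, b:0, c:+, d:+, e:+; rest ⊤} | OUT={a:0, b:0, c:+, d:+, e:0, f:+; rest ⊤}
  B5: | IN={a:0, b:0, c:+, d:+, e:0, f:+; rest ⊤} | OUT={a:+, b:0, c:+, d:+, e:0, f:+; rest ⊤}
  B6: | IN={b:0, c:+, d:+, e:0, f:+; rest ⊤} | OUT={a:+, b:0, c:+, d:+, e:0, f:+; rest ⊤}
  B7: | IN={b:0; rest ⊤} | OUT={b:0, e:0; rest ⊤}

Merge at B3: IN[B3] = OUT[B2] = {a: +, b: 0, c: ⊤, d: ⊤, e: +, f: ⊤}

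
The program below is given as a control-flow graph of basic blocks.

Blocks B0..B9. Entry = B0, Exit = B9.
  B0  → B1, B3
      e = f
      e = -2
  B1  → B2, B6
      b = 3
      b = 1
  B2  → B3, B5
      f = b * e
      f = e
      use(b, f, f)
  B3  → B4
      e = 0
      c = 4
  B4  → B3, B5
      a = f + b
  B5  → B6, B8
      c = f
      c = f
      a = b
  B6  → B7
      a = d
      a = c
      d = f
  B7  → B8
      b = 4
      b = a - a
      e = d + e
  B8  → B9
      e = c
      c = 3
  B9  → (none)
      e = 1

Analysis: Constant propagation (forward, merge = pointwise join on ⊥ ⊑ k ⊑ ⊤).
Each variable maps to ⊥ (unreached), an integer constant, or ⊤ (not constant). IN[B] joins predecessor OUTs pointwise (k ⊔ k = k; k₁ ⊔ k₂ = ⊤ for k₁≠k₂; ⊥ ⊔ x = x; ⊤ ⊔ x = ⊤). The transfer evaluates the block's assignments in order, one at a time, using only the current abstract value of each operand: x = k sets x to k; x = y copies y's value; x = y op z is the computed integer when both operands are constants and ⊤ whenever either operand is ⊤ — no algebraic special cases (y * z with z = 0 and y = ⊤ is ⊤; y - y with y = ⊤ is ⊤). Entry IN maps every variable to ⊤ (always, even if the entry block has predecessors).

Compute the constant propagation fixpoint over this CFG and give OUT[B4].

Answer: {a: ⊤, b: ⊤, c: 4, d: ⊤, e: 0, f: ⊤}

Working:
Per-block solution:
  B0:  IN=(all ⊤)  OUT={e:-2; rest ⊤}
  B1:  IN={e:-2; rest ⊤}  OUT={b:1, e:-2; rest ⊤}
  B2:  IN={b:1, e:-2; rest ⊤}  OUT={b:1, e:-2, f:-2; rest ⊤}
  B3:  IN=(all ⊤)  OUT={c:4, e:0; rest ⊤}
  B4:  IN={c:4, e:0; rest ⊤}  OUT={c:4, e:0; rest ⊤}
  B5:  IN=(all ⊤)  OUT=(all ⊤)
  B6:  IN=(all ⊤)  OUT=(all ⊤)
  B7:  IN=(all ⊤)  OUT=(all ⊤)
  B8:  IN=(all ⊤)  OUT={c:3; rest ⊤}
  B9:  IN={c:3; rest ⊤}  OUT={c:3, e:1; rest ⊤}

Merge at B4: IN[B4] = OUT[B3] = {a: ⊤, b: ⊤, c: 4, d: ⊤, e: 0, f: ⊤}
Applying B4's transfer function to that IN value gives OUT[B4] (row B4 above).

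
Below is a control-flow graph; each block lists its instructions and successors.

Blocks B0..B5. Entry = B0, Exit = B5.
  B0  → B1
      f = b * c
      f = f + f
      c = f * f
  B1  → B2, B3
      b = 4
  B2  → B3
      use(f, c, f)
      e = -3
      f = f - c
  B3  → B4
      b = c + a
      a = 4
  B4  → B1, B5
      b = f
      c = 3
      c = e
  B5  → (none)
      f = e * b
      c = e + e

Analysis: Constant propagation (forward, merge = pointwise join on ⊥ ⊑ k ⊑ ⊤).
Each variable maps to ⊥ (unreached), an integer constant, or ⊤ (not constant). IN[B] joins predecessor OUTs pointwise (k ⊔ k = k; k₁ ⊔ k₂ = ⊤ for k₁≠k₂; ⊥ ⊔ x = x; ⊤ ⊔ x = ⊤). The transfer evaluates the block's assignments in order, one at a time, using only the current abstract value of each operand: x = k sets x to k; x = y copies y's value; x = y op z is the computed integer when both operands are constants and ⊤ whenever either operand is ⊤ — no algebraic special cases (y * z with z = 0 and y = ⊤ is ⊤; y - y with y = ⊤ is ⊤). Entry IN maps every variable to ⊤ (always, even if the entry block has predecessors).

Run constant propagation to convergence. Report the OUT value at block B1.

Answer: {a: ⊤, b: 4, c: ⊤, d: ⊤, e: ⊤, f: ⊤}

Trace:
Fixpoint table:
  B0:  IN=(all ⊤)  OUT=(all ⊤)
  B1:  IN=(all ⊤)  OUT={b:4; rest ⊤}
  B2:  IN={b:4; rest ⊤}  OUT={b:4, e:-3; rest ⊤}
  B3:  IN={b:4; rest ⊤}  OUT={a:4; rest ⊤}
  B4:  IN={a:4; rest ⊤}  OUT={a:4; rest ⊤}
  B5:  IN={a:4; rest ⊤}  OUT={a:4; rest ⊤}

Merge at B1: IN[B1] = OUT[B0] ⊔ OUT[B4] = {a: ⊤, b: ⊤, c: ⊤, d: ⊤, e: ⊤, f: ⊤}
Applying B1's transfer function to that IN value gives OUT[B1] (row B1 above).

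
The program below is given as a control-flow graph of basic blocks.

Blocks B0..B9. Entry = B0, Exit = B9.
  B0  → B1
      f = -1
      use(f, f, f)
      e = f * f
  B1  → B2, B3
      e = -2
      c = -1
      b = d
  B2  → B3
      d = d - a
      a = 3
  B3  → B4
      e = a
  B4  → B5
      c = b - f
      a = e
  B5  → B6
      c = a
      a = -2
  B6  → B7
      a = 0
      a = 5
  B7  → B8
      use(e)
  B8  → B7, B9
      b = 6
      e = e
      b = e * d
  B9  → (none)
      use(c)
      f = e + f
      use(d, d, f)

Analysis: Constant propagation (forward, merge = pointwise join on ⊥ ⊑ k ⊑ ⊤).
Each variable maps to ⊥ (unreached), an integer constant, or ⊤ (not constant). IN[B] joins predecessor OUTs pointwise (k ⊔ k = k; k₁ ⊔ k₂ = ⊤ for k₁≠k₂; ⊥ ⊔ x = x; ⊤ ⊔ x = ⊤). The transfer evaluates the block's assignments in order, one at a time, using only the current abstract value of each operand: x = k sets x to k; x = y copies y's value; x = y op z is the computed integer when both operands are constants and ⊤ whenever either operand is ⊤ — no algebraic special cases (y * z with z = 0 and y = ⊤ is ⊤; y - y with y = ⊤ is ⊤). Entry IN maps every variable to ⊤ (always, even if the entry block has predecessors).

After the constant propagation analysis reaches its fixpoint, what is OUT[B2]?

Answer: {a: 3, b: ⊤, c: -1, d: ⊤, e: -2, f: -1}

Working:
Converged values:
  B0: | IN=(all ⊤) | OUT={e:1, f:-1; rest ⊤}
  B1: | IN={e:1, f:-1; rest ⊤} | OUT={c:-1, e:-2, f:-1; rest ⊤}
  B2: | IN={c:-1, e:-2, f:-1; rest ⊤} | OUT={a:3, c:-1, e:-2, f:-1; rest ⊤}
  B3: | IN={c:-1, e:-2, f:-1; rest ⊤} | OUT={c:-1, f:-1; rest ⊤}
  B4: | IN={c:-1, f:-1; rest ⊤} | OUT={f:-1; rest ⊤}
  B5: | IN={f:-1; rest ⊤} | OUT={a:-2, f:-1; rest ⊤}
  B6: | IN={a:-2, f:-1; rest ⊤} | OUT={a:5, f:-1; rest ⊤}
  B7: | IN={a:5, f:-1; rest ⊤} | OUT={a:5, f:-1; rest ⊤}
  B8: | IN={a:5, f:-1; rest ⊤} | OUT={a:5, f:-1; rest ⊤}
  B9: | IN={a:5, f:-1; rest ⊤} | OUT={a:5; rest ⊤}

Merge at B2: IN[B2] = OUT[B1] = {a: ⊤, b: ⊤, c: -1, d: ⊤, e: -2, f: -1}
Applying B2's transfer function to that IN value gives OUT[B2] (row B2 above).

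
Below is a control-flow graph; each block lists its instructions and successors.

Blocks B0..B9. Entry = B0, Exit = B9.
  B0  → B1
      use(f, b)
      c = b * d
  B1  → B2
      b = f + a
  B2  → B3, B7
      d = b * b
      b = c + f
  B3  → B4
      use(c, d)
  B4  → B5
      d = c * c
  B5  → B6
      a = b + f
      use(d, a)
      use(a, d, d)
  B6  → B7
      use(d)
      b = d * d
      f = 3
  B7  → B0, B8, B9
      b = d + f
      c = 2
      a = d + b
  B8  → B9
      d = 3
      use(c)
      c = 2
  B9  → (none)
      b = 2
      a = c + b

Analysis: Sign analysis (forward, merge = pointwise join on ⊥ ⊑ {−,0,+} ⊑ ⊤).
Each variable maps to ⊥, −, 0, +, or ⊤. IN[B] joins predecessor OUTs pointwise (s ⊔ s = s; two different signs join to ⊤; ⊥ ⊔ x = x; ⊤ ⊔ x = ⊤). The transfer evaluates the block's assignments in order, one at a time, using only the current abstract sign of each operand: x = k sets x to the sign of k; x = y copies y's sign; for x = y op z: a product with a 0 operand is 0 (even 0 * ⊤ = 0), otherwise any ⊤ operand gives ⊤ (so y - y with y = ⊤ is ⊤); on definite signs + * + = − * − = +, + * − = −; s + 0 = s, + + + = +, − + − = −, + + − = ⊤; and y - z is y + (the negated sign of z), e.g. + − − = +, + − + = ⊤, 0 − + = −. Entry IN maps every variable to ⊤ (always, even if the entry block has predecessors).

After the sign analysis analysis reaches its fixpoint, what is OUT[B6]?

Answer: {a: ⊤, b: ⊤, c: ⊤, d: ⊤, e: ⊤, f: +}

Derivation:
Fixpoint table:
  B0:  IN=(all ⊤)  OUT=(all ⊤)
  B1:  IN=(all ⊤)  OUT=(all ⊤)
  B2:  IN=(all ⊤)  OUT=(all ⊤)
  B3:  IN=(all ⊤)  OUT=(all ⊤)
  B4:  IN=(all ⊤)  OUT=(all ⊤)
  B5:  IN=(all ⊤)  OUT=(all ⊤)
  B6:  IN=(all ⊤)  OUT={f:+; rest ⊤}
  B7:  IN=(all ⊤)  OUT={c:+; rest ⊤}
  B8:  IN={c:+; rest ⊤}  OUT={c:+, d:+; rest ⊤}
  B9:  IN={c:+; rest ⊤}  OUT={a:+, b:+, c:+; rest ⊤}

Merge at B6: IN[B6] = OUT[B5] = {a: ⊤, b: ⊤, c: ⊤, d: ⊤, e: ⊤, f: ⊤}
Applying B6's transfer function to that IN value gives OUT[B6] (row B6 above).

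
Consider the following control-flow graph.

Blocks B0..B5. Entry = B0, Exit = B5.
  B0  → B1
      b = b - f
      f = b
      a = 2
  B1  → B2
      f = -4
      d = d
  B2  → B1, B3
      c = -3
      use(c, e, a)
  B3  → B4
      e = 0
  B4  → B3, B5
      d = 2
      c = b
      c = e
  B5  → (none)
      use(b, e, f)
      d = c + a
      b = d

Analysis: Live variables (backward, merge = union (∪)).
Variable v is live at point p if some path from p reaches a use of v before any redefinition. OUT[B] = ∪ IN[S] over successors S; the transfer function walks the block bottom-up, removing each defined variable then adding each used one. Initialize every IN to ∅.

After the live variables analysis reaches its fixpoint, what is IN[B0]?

Fixpoint table:
  B0:   IN={b, d, e, f}   OUT={a, b, d, e}
  B1:   IN={a, b, d, e}   OUT={a, b, d, e, f}
  B2:   IN={a, b, d, e, f}   OUT={a, b, d, e, f}
  B3:   IN={a, b, f}   OUT={a, b, e, f}
  B4:   IN={a, b, e, f}   OUT={a, b, c, e, f}
  B5:   IN={a, b, c, e, f}   OUT={}

Merge at B0: OUT[B0] = IN[B1] = {a, b, d, e}
Applying B0's transfer function to that OUT value gives IN[B0] (row B0 above).

Answer: {b, d, e, f}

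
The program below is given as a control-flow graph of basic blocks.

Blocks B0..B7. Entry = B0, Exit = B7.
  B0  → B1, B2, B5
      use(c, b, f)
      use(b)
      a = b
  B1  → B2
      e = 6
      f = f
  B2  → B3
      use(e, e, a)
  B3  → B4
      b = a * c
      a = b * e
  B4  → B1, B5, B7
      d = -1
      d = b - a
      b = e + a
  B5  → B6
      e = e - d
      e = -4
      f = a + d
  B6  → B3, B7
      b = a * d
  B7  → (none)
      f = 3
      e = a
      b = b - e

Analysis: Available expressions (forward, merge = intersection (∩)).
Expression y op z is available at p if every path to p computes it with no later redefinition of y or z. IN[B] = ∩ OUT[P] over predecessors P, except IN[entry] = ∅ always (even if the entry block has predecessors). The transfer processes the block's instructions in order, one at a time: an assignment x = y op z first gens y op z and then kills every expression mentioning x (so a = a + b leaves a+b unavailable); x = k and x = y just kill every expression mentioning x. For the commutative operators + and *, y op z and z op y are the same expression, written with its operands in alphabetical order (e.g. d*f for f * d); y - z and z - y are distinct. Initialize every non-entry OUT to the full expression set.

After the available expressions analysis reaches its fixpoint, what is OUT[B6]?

Converged values:
  B0:   IN={}   OUT={}
  B1:   IN={}   OUT={}
  B2:   IN={}   OUT={}
  B3:   IN={}   OUT={b*e}
  B4:   IN={b*e}   OUT={a+e}
  B5:   IN={}   OUT={a+d}
  B6:   IN={a+d}   OUT={a*d, a+d}
  B7:   IN={}   OUT={}

Merge at B6: IN[B6] = OUT[B5] = {a+d}
Applying B6's transfer function to that IN value gives OUT[B6] (row B6 above).

Answer: {a*d, a+d}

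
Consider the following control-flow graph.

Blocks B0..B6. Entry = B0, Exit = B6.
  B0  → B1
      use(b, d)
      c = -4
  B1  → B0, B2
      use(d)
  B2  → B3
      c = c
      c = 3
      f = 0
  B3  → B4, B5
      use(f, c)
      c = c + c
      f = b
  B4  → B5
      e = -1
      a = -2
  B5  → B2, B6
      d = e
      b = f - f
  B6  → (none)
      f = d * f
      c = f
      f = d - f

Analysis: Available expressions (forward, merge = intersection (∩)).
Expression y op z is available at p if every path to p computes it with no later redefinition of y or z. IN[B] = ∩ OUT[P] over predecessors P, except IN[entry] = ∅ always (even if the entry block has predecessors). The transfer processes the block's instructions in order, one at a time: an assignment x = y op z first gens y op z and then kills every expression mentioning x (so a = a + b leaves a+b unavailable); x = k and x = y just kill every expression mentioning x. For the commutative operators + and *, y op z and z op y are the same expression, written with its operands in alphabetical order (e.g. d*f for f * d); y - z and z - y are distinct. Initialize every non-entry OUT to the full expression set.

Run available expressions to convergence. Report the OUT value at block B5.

Answer: {f-f}

Working:
Per-block solution:
  B0: | IN={} | OUT={}
  B1: | IN={} | OUT={}
  B2: | IN={} | OUT={}
  B3: | IN={} | OUT={}
  B4: | IN={} | OUT={}
  B5: | IN={} | OUT={f-f}
  B6: | IN={f-f} | OUT={}

Merge at B5: IN[B5] = OUT[B3] ∩ OUT[B4] = {}
Applying B5's transfer function to that IN value gives OUT[B5] (row B5 above).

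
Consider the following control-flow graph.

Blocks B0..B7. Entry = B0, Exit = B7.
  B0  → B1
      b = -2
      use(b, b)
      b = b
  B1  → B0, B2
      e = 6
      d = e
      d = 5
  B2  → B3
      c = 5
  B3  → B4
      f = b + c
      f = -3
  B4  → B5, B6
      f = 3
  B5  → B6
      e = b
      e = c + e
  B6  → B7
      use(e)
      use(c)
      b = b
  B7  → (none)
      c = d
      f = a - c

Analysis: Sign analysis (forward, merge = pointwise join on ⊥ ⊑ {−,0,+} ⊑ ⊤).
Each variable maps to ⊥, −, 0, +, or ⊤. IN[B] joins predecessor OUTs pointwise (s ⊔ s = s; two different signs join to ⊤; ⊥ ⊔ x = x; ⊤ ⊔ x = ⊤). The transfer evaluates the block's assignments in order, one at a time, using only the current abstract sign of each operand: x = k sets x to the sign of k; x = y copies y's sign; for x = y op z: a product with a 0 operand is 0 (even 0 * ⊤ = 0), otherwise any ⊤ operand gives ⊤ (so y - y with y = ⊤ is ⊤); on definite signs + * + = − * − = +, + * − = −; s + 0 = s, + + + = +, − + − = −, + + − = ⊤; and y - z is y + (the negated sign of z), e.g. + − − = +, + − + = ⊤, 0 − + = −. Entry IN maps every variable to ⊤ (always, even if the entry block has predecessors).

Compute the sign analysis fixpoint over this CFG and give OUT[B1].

Per-block solution:
  B0:   IN=(all ⊤)   OUT={b:-; rest ⊤}
  B1:   IN={b:-; rest ⊤}   OUT={b:-, d:+, e:+; rest ⊤}
  B2:   IN={b:-, d:+, e:+; rest ⊤}   OUT={b:-, c:+, d:+, e:+; rest ⊤}
  B3:   IN={b:-, c:+, d:+, e:+; rest ⊤}   OUT={b:-, c:+, d:+, e:+, f:-; rest ⊤}
  B4:   IN={b:-, c:+, d:+, e:+, f:-; rest ⊤}   OUT={b:-, c:+, d:+, e:+, f:+; rest ⊤}
  B5:   IN={b:-, c:+, d:+, e:+, f:+; rest ⊤}   OUT={b:-, c:+, d:+, f:+; rest ⊤}
  B6:   IN={b:-, c:+, d:+, f:+; rest ⊤}   OUT={b:-, c:+, d:+, f:+; rest ⊤}
  B7:   IN={b:-, c:+, d:+, f:+; rest ⊤}   OUT={b:-, c:+, d:+; rest ⊤}

Merge at B1: IN[B1] = OUT[B0] = {a: ⊤, b: -, c: ⊤, d: ⊤, e: ⊤, f: ⊤}
Applying B1's transfer function to that IN value gives OUT[B1] (row B1 above).

Answer: {a: ⊤, b: -, c: ⊤, d: +, e: +, f: ⊤}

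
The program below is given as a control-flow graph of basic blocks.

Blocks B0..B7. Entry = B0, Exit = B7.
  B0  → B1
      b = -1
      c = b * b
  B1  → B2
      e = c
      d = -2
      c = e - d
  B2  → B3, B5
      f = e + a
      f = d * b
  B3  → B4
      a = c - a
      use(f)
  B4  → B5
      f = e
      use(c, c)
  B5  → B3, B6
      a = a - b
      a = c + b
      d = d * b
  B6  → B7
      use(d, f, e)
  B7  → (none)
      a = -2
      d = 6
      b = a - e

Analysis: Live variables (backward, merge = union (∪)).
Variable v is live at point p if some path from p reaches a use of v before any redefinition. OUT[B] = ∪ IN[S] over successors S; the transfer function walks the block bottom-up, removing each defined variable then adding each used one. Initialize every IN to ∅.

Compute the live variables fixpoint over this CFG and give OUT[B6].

Answer: {e}

Working:
Per-block solution:
  B0:   IN={a}   OUT={a, b, c}
  B1:   IN={a, b, c}   OUT={a, b, c, d, e}
  B2:   IN={a, b, c, d, e}   OUT={a, b, c, d, e, f}
  B3:   IN={a, b, c, d, e, f}   OUT={a, b, c, d, e}
  B4:   IN={a, b, c, d, e}   OUT={a, b, c, d, e, f}
  B5:   IN={a, b, c, d, e, f}   OUT={a, b, c, d, e, f}
  B6:   IN={d, e, f}   OUT={e}
  B7:   IN={e}   OUT={}

Merge at B6: OUT[B6] = IN[B7] = {e}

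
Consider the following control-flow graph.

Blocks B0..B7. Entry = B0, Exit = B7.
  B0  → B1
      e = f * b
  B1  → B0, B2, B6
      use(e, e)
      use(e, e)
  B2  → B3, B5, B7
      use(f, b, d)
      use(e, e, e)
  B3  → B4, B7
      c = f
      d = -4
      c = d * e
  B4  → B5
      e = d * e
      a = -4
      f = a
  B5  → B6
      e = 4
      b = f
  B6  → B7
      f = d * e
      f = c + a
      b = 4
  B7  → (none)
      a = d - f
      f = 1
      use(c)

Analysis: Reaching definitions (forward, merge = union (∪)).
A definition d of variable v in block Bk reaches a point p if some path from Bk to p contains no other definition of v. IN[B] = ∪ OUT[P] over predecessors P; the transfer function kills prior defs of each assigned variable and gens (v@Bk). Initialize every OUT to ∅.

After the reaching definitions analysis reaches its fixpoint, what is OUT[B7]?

Answer: {a@B7, b@B6, c@B3, d@B3, e@B0, e@B5, f@B7}

Derivation:
Converged values:
  B0:   IN={e@B0}   OUT={e@B0}
  B1:   IN={e@B0}   OUT={e@B0}
  B2:   IN={e@B0}   OUT={e@B0}
  B3:   IN={e@B0}   OUT={c@B3, d@B3, e@B0}
  B4:   IN={c@B3, d@B3, e@B0}   OUT={a@B4, c@B3, d@B3, e@B4, f@B4}
  B5:   IN={a@B4, c@B3, d@B3, e@B0, e@B4, f@B4}   OUT={a@B4, b@B5, c@B3, d@B3, e@B5, f@B4}
  B6:   IN={a@B4, b@B5, c@B3, d@B3, e@B0, e@B5, f@B4}   OUT={a@B4, b@B6, c@B3, d@B3, e@B0, e@B5, f@B6}
  B7:   IN={a@B4, b@B6, c@B3, d@B3, e@B0, e@B5, f@B6}   OUT={a@B7, b@B6, c@B3, d@B3, e@B0, e@B5, f@B7}

Merge at B7: IN[B7] = OUT[B2] ⊔ OUT[B3] ⊔ OUT[B6] = {a@B4, b@B6, c@B3, d@B3, e@B0, e@B5, f@B6}
Applying B7's transfer function to that IN value gives OUT[B7] (row B7 above).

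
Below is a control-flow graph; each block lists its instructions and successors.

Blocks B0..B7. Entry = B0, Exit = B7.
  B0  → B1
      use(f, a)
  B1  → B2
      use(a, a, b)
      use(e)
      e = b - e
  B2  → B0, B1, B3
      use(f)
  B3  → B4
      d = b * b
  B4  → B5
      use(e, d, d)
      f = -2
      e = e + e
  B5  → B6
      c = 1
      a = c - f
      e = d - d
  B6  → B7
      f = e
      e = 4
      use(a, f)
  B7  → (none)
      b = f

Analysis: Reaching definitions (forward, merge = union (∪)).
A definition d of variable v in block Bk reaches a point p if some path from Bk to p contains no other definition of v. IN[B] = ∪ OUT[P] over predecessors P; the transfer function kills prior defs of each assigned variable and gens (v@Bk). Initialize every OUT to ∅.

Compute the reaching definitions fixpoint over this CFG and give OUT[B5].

Converged values:
  B0:  IN={e@B1}  OUT={e@B1}
  B1:  IN={e@B1}  OUT={e@B1}
  B2:  IN={e@B1}  OUT={e@B1}
  B3:  IN={e@B1}  OUT={d@B3, e@B1}
  B4:  IN={d@B3, e@B1}  OUT={d@B3, e@B4, f@B4}
  B5:  IN={d@B3, e@B4, f@B4}  OUT={a@B5, c@B5, d@B3, e@B5, f@B4}
  B6:  IN={a@B5, c@B5, d@B3, e@B5, f@B4}  OUT={a@B5, c@B5, d@B3, e@B6, f@B6}
  B7:  IN={a@B5, c@B5, d@B3, e@B6, f@B6}  OUT={a@B5, b@B7, c@B5, d@B3, e@B6, f@B6}

Merge at B5: IN[B5] = OUT[B4] = {d@B3, e@B4, f@B4}
Applying B5's transfer function to that IN value gives OUT[B5] (row B5 above).

Answer: {a@B5, c@B5, d@B3, e@B5, f@B4}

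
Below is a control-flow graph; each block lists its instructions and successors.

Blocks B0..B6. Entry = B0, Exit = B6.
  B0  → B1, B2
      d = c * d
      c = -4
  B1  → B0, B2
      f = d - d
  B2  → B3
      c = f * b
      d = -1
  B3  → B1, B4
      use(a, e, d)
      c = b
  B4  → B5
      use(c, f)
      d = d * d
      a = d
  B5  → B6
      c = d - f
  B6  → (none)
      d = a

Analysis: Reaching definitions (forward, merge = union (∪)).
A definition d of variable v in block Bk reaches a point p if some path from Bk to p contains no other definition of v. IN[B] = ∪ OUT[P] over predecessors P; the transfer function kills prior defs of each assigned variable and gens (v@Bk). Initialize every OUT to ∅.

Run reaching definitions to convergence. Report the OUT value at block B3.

Answer: {c@B3, d@B2, f@B1}

Trace:
Converged values:
  B0:  IN={c@B0, c@B3, d@B0, d@B2, f@B1}  OUT={c@B0, d@B0, f@B1}
  B1:  IN={c@B0, c@B3, d@B0, d@B2, f@B1}  OUT={c@B0, c@B3, d@B0, d@B2, f@B1}
  B2:  IN={c@B0, c@B3, d@B0, d@B2, f@B1}  OUT={c@B2, d@B2, f@B1}
  B3:  IN={c@B2, d@B2, f@B1}  OUT={c@B3, d@B2, f@B1}
  B4:  IN={c@B3, d@B2, f@B1}  OUT={a@B4, c@B3, d@B4, f@B1}
  B5:  IN={a@B4, c@B3, d@B4, f@B1}  OUT={a@B4, c@B5, d@B4, f@B1}
  B6:  IN={a@B4, c@B5, d@B4, f@B1}  OUT={a@B4, c@B5, d@B6, f@B1}

Merge at B3: IN[B3] = OUT[B2] = {c@B2, d@B2, f@B1}
Applying B3's transfer function to that IN value gives OUT[B3] (row B3 above).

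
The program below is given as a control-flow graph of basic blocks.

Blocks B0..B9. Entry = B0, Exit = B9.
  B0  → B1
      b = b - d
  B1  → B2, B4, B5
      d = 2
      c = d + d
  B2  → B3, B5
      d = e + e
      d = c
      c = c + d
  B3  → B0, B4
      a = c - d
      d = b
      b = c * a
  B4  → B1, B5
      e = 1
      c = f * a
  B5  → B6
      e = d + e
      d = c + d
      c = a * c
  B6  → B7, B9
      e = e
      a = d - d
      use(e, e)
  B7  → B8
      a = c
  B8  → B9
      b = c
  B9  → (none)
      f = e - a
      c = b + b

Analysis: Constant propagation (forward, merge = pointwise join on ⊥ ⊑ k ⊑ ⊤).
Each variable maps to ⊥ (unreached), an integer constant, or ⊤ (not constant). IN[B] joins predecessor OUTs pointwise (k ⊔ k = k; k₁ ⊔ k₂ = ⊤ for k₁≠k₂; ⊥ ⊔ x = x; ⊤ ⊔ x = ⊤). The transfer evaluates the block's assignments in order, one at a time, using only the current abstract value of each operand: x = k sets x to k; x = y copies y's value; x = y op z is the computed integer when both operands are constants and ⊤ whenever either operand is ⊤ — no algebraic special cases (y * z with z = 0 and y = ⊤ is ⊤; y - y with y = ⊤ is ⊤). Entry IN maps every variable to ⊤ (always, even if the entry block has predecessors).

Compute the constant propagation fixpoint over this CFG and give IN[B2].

Fixpoint table:
  B0: | IN=(all ⊤) | OUT=(all ⊤)
  B1: | IN=(all ⊤) | OUT={c:4, d:2; rest ⊤}
  B2: | IN={c:4, d:2; rest ⊤} | OUT={c:8, d:4; rest ⊤}
  B3: | IN={c:8, d:4; rest ⊤} | OUT={a:4, b:32, c:8; rest ⊤}
  B4: | IN=(all ⊤) | OUT={e:1; rest ⊤}
  B5: | IN=(all ⊤) | OUT=(all ⊤)
  B6: | IN=(all ⊤) | OUT=(all ⊤)
  B7: | IN=(all ⊤) | OUT=(all ⊤)
  B8: | IN=(all ⊤) | OUT=(all ⊤)
  B9: | IN=(all ⊤) | OUT=(all ⊤)

Merge at B2: IN[B2] = OUT[B1] = {a: ⊤, b: ⊤, c: 4, d: 2, e: ⊤, f: ⊤}

Answer: {a: ⊤, b: ⊤, c: 4, d: 2, e: ⊤, f: ⊤}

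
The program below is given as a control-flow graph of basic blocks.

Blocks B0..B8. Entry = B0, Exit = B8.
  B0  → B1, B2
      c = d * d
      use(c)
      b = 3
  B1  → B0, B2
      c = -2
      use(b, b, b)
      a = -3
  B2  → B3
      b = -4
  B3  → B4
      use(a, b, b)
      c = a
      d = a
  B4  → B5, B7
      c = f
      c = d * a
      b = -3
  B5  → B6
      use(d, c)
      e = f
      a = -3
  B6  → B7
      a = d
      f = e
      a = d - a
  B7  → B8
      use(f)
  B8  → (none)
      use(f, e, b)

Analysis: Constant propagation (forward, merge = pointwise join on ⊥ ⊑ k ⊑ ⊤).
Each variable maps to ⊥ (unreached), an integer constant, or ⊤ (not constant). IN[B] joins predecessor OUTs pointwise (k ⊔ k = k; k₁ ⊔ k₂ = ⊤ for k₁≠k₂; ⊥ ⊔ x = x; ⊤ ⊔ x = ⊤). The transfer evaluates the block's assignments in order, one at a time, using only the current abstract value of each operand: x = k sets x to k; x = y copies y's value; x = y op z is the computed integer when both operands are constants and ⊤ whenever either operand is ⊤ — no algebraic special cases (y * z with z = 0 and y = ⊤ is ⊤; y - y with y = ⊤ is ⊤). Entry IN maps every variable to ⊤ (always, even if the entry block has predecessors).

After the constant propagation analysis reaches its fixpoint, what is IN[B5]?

Per-block solution:
  B0:  IN=(all ⊤)  OUT={b:3; rest ⊤}
  B1:  IN={b:3; rest ⊤}  OUT={a:-3, b:3, c:-2; rest ⊤}
  B2:  IN={b:3; rest ⊤}  OUT={b:-4; rest ⊤}
  B3:  IN={b:-4; rest ⊤}  OUT={b:-4; rest ⊤}
  B4:  IN={b:-4; rest ⊤}  OUT={b:-3; rest ⊤}
  B5:  IN={b:-3; rest ⊤}  OUT={a:-3, b:-3; rest ⊤}
  B6:  IN={a:-3, b:-3; rest ⊤}  OUT={b:-3; rest ⊤}
  B7:  IN={b:-3; rest ⊤}  OUT={b:-3; rest ⊤}
  B8:  IN={b:-3; rest ⊤}  OUT={b:-3; rest ⊤}

Merge at B5: IN[B5] = OUT[B4] = {a: ⊤, b: -3, c: ⊤, d: ⊤, e: ⊤, f: ⊤}

Answer: {a: ⊤, b: -3, c: ⊤, d: ⊤, e: ⊤, f: ⊤}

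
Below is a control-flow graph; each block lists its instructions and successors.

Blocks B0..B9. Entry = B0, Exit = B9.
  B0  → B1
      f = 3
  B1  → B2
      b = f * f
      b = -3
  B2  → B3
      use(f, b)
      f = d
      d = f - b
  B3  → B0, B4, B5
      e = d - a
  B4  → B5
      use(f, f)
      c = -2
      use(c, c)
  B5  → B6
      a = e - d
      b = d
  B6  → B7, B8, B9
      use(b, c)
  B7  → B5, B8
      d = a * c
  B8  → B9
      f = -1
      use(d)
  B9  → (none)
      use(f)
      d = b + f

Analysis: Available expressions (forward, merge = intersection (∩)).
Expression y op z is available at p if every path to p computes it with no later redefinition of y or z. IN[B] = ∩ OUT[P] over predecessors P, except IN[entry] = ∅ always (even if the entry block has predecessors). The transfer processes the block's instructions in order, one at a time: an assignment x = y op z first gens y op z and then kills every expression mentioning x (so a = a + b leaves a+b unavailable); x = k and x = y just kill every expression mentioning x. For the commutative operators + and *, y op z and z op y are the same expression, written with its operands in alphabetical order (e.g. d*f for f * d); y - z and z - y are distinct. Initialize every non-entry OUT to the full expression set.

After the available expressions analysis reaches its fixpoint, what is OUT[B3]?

Answer: {d-a, f-b}

Derivation:
Per-block solution:
  B0: | IN={} | OUT={}
  B1: | IN={} | OUT={f*f}
  B2: | IN={f*f} | OUT={f-b}
  B3: | IN={f-b} | OUT={d-a, f-b}
  B4: | IN={d-a, f-b} | OUT={d-a, f-b}
  B5: | IN={} | OUT={e-d}
  B6: | IN={e-d} | OUT={e-d}
  B7: | IN={e-d} | OUT={a*c}
  B8: | IN={} | OUT={}
  B9: | IN={} | OUT={b+f}

Merge at B3: IN[B3] = OUT[B2] = {f-b}
Applying B3's transfer function to that IN value gives OUT[B3] (row B3 above).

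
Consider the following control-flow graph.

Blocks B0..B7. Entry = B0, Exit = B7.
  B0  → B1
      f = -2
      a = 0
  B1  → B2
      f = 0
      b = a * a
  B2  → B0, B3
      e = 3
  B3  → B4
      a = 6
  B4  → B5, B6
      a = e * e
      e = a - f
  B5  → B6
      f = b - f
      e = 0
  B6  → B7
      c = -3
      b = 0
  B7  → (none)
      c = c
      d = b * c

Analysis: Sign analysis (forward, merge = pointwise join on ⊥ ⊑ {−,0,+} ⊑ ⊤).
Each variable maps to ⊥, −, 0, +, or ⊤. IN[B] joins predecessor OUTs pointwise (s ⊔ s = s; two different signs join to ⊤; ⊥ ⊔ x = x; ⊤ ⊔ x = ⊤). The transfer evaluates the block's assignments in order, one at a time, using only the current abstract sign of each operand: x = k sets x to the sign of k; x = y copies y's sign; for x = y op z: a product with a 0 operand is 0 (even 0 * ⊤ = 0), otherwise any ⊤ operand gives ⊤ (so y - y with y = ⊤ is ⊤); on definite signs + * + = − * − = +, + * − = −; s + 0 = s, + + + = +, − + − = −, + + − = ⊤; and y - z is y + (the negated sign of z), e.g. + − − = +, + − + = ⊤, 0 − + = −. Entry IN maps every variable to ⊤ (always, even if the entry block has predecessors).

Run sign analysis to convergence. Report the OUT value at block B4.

Answer: {a: +, b: 0, c: ⊤, d: ⊤, e: +, f: 0}

Working:
Fixpoint table:
  B0:  IN=(all ⊤)  OUT={a:0, f:-; rest ⊤}
  B1:  IN={a:0, f:-; rest ⊤}  OUT={a:0, b:0, f:0; rest ⊤}
  B2:  IN={a:0, b:0, f:0; rest ⊤}  OUT={a:0, b:0, e:+, f:0; rest ⊤}
  B3:  IN={a:0, b:0, e:+, f:0; rest ⊤}  OUT={a:+, b:0, e:+, f:0; rest ⊤}
  B4:  IN={a:+, b:0, e:+, f:0; rest ⊤}  OUT={a:+, b:0, e:+, f:0; rest ⊤}
  B5:  IN={a:+, b:0, e:+, f:0; rest ⊤}  OUT={a:+, b:0, e:0, f:0; rest ⊤}
  B6:  IN={a:+, b:0, f:0; rest ⊤}  OUT={a:+, b:0, c:-, f:0; rest ⊤}
  B7:  IN={a:+, b:0, c:-, f:0; rest ⊤}  OUT={a:+, b:0, c:-, d:0, f:0; rest ⊤}

Merge at B4: IN[B4] = OUT[B3] = {a: +, b: 0, c: ⊤, d: ⊤, e: +, f: 0}
Applying B4's transfer function to that IN value gives OUT[B4] (row B4 above).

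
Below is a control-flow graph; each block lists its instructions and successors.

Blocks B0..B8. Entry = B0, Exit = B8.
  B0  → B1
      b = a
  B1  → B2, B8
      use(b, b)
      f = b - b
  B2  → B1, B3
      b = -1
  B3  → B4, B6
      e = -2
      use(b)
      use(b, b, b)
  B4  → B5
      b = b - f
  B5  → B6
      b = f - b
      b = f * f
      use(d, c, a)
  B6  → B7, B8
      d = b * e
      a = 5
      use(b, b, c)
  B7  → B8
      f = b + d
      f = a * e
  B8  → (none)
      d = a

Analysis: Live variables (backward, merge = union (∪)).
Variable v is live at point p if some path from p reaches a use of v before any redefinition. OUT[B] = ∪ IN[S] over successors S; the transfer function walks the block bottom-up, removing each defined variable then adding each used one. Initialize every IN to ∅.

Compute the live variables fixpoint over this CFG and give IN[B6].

Per-block solution:
  B0:   IN={a, c, d}   OUT={a, b, c, d}
  B1:   IN={a, b, c, d}   OUT={a, c, d, f}
  B2:   IN={a, c, d, f}   OUT={a, b, c, d, f}
  B3:   IN={a, b, c, d, f}   OUT={a, b, c, d, e, f}
  B4:   IN={a, b, c, d, e, f}   OUT={a, b, c, d, e, f}
  B5:   IN={a, b, c, d, e, f}   OUT={b, c, e}
  B6:   IN={b, c, e}   OUT={a, b, d, e}
  B7:   IN={a, b, d, e}   OUT={a}
  B8:   IN={a}   OUT={}

Merge at B6: OUT[B6] = IN[B7] ⊔ IN[B8] = {a, b, d, e}
Applying B6's transfer function to that OUT value gives IN[B6] (row B6 above).

Answer: {b, c, e}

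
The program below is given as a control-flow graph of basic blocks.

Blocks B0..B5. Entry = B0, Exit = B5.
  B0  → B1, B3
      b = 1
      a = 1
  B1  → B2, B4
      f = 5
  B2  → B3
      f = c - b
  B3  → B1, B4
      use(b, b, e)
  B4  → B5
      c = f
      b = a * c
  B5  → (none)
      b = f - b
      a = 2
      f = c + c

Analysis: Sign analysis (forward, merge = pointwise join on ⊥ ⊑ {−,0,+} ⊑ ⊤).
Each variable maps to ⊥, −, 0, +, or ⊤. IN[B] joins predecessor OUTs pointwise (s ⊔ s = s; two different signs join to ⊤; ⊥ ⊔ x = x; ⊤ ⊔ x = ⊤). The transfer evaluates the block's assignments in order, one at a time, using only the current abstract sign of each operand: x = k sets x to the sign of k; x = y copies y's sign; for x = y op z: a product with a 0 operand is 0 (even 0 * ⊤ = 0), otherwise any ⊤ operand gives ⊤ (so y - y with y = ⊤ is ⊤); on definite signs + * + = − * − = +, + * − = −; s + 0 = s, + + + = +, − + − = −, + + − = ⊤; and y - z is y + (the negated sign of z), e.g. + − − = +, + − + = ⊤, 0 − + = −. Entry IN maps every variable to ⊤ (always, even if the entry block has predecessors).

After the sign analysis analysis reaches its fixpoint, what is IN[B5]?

Answer: {a: +, b: ⊤, c: ⊤, d: ⊤, e: ⊤, f: ⊤}

Trace:
Fixpoint table:
  B0:   IN=(all ⊤)   OUT={a:+, b:+; rest ⊤}
  B1:   IN={a:+, b:+; rest ⊤}   OUT={a:+, b:+, f:+; rest ⊤}
  B2:   IN={a:+, b:+, f:+; rest ⊤}   OUT={a:+, b:+; rest ⊤}
  B3:   IN={a:+, b:+; rest ⊤}   OUT={a:+, b:+; rest ⊤}
  B4:   IN={a:+, b:+; rest ⊤}   OUT={a:+; rest ⊤}
  B5:   IN={a:+; rest ⊤}   OUT={a:+; rest ⊤}

Merge at B5: IN[B5] = OUT[B4] = {a: +, b: ⊤, c: ⊤, d: ⊤, e: ⊤, f: ⊤}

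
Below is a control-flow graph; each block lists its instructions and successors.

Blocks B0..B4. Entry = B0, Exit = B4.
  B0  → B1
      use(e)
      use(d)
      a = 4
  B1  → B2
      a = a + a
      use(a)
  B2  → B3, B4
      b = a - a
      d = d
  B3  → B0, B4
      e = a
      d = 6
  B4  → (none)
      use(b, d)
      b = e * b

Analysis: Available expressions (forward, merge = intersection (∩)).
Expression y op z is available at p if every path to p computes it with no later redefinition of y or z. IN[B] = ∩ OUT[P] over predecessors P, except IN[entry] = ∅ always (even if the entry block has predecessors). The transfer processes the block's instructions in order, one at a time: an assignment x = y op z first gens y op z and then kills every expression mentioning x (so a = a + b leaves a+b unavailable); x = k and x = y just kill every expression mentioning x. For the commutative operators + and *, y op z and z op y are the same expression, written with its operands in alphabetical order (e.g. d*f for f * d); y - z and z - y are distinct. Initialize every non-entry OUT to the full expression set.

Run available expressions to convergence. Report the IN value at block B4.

Answer: {a-a}

Trace:
Converged values:
  B0: | IN={} | OUT={}
  B1: | IN={} | OUT={}
  B2: | IN={} | OUT={a-a}
  B3: | IN={a-a} | OUT={a-a}
  B4: | IN={a-a} | OUT={a-a}

Merge at B4: IN[B4] = OUT[B2] ∩ OUT[B3] = {a-a}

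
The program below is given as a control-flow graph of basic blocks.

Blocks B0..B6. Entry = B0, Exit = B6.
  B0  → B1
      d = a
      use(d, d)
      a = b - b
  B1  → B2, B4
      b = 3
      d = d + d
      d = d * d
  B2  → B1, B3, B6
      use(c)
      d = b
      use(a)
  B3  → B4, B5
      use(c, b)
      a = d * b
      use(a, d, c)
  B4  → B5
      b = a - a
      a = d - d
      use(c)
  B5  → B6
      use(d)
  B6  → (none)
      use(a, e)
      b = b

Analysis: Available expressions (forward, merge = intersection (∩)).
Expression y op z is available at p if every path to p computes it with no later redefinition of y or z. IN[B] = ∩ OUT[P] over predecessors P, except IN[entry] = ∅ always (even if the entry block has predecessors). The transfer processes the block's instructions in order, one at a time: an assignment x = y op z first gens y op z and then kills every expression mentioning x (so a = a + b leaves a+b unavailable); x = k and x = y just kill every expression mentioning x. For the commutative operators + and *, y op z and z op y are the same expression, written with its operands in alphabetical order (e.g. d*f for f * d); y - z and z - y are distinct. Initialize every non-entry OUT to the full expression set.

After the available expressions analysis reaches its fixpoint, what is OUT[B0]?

Per-block solution:
  B0: | IN={} | OUT={b-b}
  B1: | IN={} | OUT={}
  B2: | IN={} | OUT={}
  B3: | IN={} | OUT={b*d}
  B4: | IN={} | OUT={d-d}
  B5: | IN={} | OUT={}
  B6: | IN={} | OUT={}

B0 is the boundary node: IN[B0] = {}
Applying B0's transfer function to that IN value gives OUT[B0] (row B0 above).

Answer: {b-b}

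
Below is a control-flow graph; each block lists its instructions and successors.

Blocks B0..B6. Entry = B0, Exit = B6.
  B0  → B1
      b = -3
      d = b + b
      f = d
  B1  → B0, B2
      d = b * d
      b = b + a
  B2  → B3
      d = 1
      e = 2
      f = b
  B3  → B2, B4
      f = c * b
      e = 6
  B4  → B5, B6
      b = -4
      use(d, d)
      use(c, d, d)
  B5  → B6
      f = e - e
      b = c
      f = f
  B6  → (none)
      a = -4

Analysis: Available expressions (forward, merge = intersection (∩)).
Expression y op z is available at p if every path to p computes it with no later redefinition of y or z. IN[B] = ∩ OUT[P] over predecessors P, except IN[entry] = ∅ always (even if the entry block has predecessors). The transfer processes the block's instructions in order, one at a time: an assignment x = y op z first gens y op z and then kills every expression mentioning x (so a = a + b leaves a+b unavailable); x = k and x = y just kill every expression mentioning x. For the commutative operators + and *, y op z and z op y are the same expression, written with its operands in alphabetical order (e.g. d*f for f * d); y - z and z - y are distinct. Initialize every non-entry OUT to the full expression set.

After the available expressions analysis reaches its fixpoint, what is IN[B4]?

Answer: {b*c}

Trace:
Per-block solution:
  B0:  IN={}  OUT={b+b}
  B1:  IN={b+b}  OUT={}
  B2:  IN={}  OUT={}
  B3:  IN={}  OUT={b*c}
  B4:  IN={b*c}  OUT={}
  B5:  IN={}  OUT={e-e}
  B6:  IN={}  OUT={}

Merge at B4: IN[B4] = OUT[B3] = {b*c}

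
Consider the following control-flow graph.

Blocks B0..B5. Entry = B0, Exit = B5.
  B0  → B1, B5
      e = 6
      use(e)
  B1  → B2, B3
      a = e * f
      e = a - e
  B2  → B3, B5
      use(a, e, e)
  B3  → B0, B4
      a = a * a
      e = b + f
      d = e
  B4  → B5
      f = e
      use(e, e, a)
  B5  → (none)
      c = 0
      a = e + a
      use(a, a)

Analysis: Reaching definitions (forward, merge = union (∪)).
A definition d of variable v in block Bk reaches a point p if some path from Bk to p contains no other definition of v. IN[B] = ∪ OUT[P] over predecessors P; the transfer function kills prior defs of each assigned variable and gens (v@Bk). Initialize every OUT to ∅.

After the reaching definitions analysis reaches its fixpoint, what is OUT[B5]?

Answer: {a@B5, c@B5, d@B3, e@B0, e@B1, e@B3, f@B4}

Trace:
Converged values:
  B0:  IN={a@B3, d@B3, e@B3}  OUT={a@B3, d@B3, e@B0}
  B1:  IN={a@B3, d@B3, e@B0}  OUT={a@B1, d@B3, e@B1}
  B2:  IN={a@B1, d@B3, e@B1}  OUT={a@B1, d@B3, e@B1}
  B3:  IN={a@B1, d@B3, e@B1}  OUT={a@B3, d@B3, e@B3}
  B4:  IN={a@B3, d@B3, e@B3}  OUT={a@B3, d@B3, e@B3, f@B4}
  B5:  IN={a@B1, a@B3, d@B3, e@B0, e@B1, e@B3, f@B4}  OUT={a@B5, c@B5, d@B3, e@B0, e@B1, e@B3, f@B4}

Merge at B5: IN[B5] = OUT[B0] ⊔ OUT[B2] ⊔ OUT[B4] = {a@B1, a@B3, d@B3, e@B0, e@B1, e@B3, f@B4}
Applying B5's transfer function to that IN value gives OUT[B5] (row B5 above).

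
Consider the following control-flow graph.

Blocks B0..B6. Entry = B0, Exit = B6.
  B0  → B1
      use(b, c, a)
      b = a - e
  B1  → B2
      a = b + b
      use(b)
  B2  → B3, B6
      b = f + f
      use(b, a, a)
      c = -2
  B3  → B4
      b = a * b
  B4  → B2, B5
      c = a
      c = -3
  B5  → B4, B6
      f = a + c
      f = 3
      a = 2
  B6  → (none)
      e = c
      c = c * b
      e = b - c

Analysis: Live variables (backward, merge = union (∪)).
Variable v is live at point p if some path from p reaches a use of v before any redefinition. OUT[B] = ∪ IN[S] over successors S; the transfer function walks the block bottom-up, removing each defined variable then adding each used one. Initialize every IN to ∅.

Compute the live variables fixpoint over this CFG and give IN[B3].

Answer: {a, b, f}

Trace:
Per-block solution:
  B0:  IN={a, b, c, e, f}  OUT={b, f}
  B1:  IN={b, f}  OUT={a, f}
  B2:  IN={a, f}  OUT={a, b, c, f}
  B3:  IN={a, b, f}  OUT={a, b, f}
  B4:  IN={a, b, f}  OUT={a, b, c, f}
  B5:  IN={a, b, c}  OUT={a, b, c, f}
  B6:  IN={b, c}  OUT={}

Merge at B3: OUT[B3] = IN[B4] = {a, b, f}
Applying B3's transfer function to that OUT value gives IN[B3] (row B3 above).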